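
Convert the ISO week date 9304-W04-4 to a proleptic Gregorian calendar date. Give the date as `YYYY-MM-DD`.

9304-01-24

ISO week 1 of 9304 is the week containing the first Thursday of 9304.
Week 4, day 4 (Thursday) lands on 9304-01-24.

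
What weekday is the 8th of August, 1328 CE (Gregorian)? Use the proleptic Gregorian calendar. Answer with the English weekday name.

Sunday

JDN 2206322 mod 7 = 6, and JDN 0 was a Monday, so this is a Sunday.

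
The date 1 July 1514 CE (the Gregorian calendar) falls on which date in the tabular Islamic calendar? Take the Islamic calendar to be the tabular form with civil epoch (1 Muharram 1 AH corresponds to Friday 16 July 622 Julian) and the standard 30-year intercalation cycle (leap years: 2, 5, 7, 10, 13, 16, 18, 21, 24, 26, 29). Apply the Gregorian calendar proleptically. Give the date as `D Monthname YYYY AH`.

27 Rabi' al-Thani 920 AH

Both dates share Julian Day Number 2274218; in the tabular Islamic calendar that is 27 Rabi' al-Thani 920 AH.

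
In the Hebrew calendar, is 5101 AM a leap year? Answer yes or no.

no

Hebrew year 5101 is year 9 of its 19-year Metonic cycle; leap years are at positions 3, 6, 8, 11, 14, 17, 19, so it is a common year (12 months).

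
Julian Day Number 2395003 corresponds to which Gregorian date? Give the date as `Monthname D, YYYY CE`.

March 12, 1845 CE

JDN 2451545 is 1 Jan 2000; 2395003 is −56542 days from there.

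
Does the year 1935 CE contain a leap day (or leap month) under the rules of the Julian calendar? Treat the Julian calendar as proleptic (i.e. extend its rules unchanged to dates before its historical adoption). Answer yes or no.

no

1935 mod 4 = 3, so it is a common year in the Julian calendar.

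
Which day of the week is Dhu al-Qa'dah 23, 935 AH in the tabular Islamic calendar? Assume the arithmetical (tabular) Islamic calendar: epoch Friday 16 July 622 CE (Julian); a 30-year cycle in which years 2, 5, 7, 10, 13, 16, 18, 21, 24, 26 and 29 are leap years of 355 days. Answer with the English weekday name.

Thursday

This is JDN 2279735 (8 August 1529 Gregorian).
JDN 2279735 mod 7 = 3, and JDN 0 was a Monday, so this is a Thursday.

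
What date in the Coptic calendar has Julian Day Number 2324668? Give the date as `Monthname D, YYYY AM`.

Mesori 12, 1368 AM

The Gregorian equivalent of JDN 2324668 is 15 August 1652.
In the Coptic calendar that day is Mesori 12, 1368 AM.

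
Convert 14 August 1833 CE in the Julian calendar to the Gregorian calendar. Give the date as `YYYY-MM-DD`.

1833-08-26

For dates in this range the Gregorian date is 12 days ahead of the Julian.
14 August 1833 Julian + 12 days → 26 August 1833 Gregorian.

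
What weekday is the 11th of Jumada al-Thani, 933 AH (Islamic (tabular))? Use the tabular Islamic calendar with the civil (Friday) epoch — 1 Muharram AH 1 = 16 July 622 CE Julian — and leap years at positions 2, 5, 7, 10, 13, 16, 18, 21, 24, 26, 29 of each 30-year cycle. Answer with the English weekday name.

Friday

Equivalently 25 March 1527 Gregorian, JDN 2278868.
Since JDN mod 7 = 4 (0 = Monday), the day is Friday.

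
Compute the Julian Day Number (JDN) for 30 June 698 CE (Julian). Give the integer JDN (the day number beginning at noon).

Equivalently 3 July 698 (proleptic Gregorian).
JDN 2451545 is 1 January 2000 CE (Gregorian); the target day is −475362 days from there, so JDN = 1976183.

1976183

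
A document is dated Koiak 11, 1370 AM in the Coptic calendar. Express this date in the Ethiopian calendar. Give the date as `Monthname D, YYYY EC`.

Tahsas 11, 1646 EC

Julian Day Number of the source date = 2325157.
Converting JDN 2325157 to the Ethiopian calendar gives 11 Tahsas 1646 EC.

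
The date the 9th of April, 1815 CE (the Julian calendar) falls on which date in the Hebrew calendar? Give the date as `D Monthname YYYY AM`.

11 Nisan 5575 AM

Julian Day Number of the source date = 2384085.
Converting JDN 2384085 to the Hebrew calendar gives 11 Nisan 5575 AM.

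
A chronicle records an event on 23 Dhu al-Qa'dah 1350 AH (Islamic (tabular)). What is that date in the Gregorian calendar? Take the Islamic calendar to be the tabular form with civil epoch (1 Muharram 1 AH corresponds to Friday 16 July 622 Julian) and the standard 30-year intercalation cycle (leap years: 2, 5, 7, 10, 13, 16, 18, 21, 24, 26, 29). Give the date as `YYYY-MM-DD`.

Julian Day Number of the source date = 2426798.
Converting JDN 2426798 to the Gregorian calendar gives 31 March 1932 CE.

1932-03-31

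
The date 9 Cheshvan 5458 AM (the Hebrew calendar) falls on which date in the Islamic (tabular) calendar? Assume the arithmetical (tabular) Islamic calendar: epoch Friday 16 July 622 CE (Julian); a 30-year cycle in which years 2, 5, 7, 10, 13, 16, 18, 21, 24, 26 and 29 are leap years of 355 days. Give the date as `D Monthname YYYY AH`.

Both dates share Julian Day Number 2341174; in the tabular Islamic calendar that is 8 Rabi' al-Thani 1109 AH.

8 Rabi' al-Thani 1109 AH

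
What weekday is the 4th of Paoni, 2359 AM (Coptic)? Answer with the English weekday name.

This is JDN 2686562 (16 June 2643 Gregorian).
JDN 2686562 mod 7 = 4, and JDN 0 was a Monday, so this is a Friday.

Friday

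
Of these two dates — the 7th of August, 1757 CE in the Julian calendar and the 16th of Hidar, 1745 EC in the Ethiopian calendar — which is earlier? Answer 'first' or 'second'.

second

First date → JDN 2363021; second date → JDN 2361292.
JDN 2361292 < JDN 2363021, so the second date is earlier.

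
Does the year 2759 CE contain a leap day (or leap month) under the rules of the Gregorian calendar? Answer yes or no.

2759 is not divisible by 4, so it is a common year.

no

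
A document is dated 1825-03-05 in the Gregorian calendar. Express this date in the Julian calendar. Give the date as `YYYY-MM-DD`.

1825-02-21

For dates in this range the Gregorian date is 12 days ahead of the Julian.
5 March 1825 Gregorian − 12 days → 21 February 1825 Julian.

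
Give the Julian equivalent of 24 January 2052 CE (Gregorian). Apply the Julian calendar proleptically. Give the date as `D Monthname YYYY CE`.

At this point the Julian calendar is 13 days behind the Gregorian.
24 January 2052 Gregorian − 13 days → 11 January 2052 Julian.

11 January 2052 CE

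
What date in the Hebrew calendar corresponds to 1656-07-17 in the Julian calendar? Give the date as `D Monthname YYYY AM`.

6 Av 5416 AM

The source date corresponds to 27 July 1656 in the Gregorian calendar (JDN 2326110).
That day falls on 6 Av 5416 AM in the Hebrew calendar.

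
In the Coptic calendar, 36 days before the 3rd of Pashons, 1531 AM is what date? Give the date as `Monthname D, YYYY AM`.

Paremhat 27, 1531 AM

The starting date is JDN 2384104; 2384104 − 36 = 2384068.
JDN 2384068 corresponds to Paremhat 27, 1531 AM.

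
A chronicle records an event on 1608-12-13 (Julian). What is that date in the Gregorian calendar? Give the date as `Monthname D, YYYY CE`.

At this point the Julian calendar is 10 days behind the Gregorian.
13 December 1608 Julian + 10 days → 23 December 1608 Gregorian.

December 23, 1608 CE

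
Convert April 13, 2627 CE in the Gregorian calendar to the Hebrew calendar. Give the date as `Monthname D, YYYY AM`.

Nisan 4, 6387 AM

Both dates share Julian Day Number 2680654; in the Hebrew calendar that is 4 Nisan 6387 AM.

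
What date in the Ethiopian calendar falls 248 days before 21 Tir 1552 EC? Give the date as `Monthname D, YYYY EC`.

The starting date is JDN 2290864; 2290864 − 248 = 2290616.
JDN 2290616 corresponds to Ginbot 19, 1551 EC.

Ginbot 19, 1551 EC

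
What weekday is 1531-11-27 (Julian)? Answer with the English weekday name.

In the proleptic Gregorian calendar this is 7 December 1531 (JDN 2280586).
2280586 ≡ 0 (mod 7); counting from Monday = 0 gives Monday.

Monday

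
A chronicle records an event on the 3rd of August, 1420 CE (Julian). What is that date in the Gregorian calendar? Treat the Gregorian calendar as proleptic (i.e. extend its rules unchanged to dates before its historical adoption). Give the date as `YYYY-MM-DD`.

1420-08-12

For dates in this range the Gregorian date is 9 days ahead of the Julian.
3 August 1420 Julian + 9 days → 12 August 1420 Gregorian.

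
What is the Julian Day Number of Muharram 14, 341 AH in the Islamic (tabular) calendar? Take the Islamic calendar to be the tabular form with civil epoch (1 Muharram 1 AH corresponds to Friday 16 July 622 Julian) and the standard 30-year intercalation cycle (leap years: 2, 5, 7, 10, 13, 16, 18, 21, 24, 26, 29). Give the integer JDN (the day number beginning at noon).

Equivalently 16 June 952 (proleptic Gregorian).
JDN 2299161 is 15 October 1582 CE (Gregorian); the target day is −230223 days from there, so JDN = 2068938.

2068938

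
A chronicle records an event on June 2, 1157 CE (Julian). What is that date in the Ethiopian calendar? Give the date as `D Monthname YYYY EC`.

Julian Day Number of the source date = 2143805.
Converting JDN 2143805 to the Ethiopian calendar gives 8 Sene 1149 EC.

8 Sene 1149 EC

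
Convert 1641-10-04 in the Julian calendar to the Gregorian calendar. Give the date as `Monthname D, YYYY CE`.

At this point the Julian calendar is 10 days behind the Gregorian.
4 October 1641 Julian + 10 days → 14 October 1641 Gregorian.

October 14, 1641 CE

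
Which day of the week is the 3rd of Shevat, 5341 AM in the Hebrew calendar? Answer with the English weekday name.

This is JDN 2298525 (17 January 1581 Gregorian).
2298525 ≡ 5 (mod 7); counting from Monday = 0 gives Saturday.

Saturday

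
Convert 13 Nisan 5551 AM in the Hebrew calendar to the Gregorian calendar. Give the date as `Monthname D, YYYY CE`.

April 17, 1791 CE

Both dates share Julian Day Number 2375316; in the Gregorian calendar that is 17 April 1791 CE.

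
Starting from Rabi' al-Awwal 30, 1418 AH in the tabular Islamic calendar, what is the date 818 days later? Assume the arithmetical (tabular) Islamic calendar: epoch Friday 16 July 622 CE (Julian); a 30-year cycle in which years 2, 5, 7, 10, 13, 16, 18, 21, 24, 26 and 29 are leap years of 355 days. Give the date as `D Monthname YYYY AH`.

22 Rajab 1420 AH

The starting date is JDN 2450666; 2450666 + 818 = 2451484.
JDN 2451484 corresponds to 22 Rajab 1420 AH.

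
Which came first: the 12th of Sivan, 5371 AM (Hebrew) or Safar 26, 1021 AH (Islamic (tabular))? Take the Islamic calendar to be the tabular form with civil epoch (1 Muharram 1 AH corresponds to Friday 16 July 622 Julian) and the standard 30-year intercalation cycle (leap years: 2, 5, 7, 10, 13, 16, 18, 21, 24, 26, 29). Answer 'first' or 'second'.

first

First date → JDN 2309609; second date → JDN 2309949.
JDN 2309609 < JDN 2309949, so the first date is earlier.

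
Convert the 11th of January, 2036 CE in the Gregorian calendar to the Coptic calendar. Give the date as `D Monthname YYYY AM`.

2 Tobi 1752 AM

Julian Day Number of the source date = 2464704.
Converting JDN 2464704 to the Coptic calendar gives 2 Tobi 1752 AM.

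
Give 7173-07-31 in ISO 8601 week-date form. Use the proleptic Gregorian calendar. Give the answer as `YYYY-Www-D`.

The weekday is Tuesday (ISO weekday 2).
That Tuesday belongs to ISO week 31 of ISO year 7173.

7173-W31-2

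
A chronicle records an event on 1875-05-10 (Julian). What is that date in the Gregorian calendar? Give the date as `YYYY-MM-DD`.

For dates in this range the Gregorian date is 12 days ahead of the Julian.
10 May 1875 Julian + 12 days → 22 May 1875 Gregorian.

1875-05-22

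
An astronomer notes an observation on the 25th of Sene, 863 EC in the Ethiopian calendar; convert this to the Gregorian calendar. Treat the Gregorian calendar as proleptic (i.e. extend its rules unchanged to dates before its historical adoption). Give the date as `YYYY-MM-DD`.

0871-06-23

Julian Day Number of the source date = 2039360.
Converting JDN 2039360 to the Gregorian calendar gives 23 June 871 CE.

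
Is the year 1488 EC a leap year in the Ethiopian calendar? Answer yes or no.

1488 mod 4 = 0; in the Ethiopian calendar a year is leap when year mod 4 = 3, so it is a common year.

no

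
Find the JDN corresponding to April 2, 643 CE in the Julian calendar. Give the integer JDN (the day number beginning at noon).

1956005

In the proleptic Gregorian calendar the same day is 5 April 643.
JDN 2400001 is 17 November 1858 CE (Gregorian), MJD 0; the target day is −443996 days from there, so JDN = 1956005.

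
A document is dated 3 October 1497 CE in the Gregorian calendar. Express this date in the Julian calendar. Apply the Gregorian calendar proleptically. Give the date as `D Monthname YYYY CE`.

24 September 1497 CE

At this point the Julian calendar is 9 days behind the Gregorian.
3 October 1497 Gregorian − 9 days → 24 September 1497 Julian.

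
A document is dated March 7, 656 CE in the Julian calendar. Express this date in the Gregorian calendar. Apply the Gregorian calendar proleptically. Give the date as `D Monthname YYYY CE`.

At this point the Julian calendar is 3 days behind the Gregorian.
7 March 656 Julian + 3 days → 10 March 656 Gregorian.

10 March 656 CE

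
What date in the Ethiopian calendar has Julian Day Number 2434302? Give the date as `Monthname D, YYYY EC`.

The Gregorian equivalent of JDN 2434302 is 16 October 1952.
In the Ethiopian calendar that day is Tikimt 6, 1945 EC.

Tikimt 6, 1945 EC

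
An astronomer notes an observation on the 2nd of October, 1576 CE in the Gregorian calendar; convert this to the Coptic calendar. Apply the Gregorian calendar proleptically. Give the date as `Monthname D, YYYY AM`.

Both dates share Julian Day Number 2296957; in the Coptic calendar that is 25 Thout 1293 AM.

Thout 25, 1293 AM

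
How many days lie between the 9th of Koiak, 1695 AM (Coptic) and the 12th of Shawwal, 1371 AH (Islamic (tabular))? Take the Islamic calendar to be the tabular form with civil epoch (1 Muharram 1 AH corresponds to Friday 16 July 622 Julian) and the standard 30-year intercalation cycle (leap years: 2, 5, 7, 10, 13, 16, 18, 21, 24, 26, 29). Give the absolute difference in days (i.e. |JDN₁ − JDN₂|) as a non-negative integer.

First date → JDN 2443861; second date → JDN 2434199.
The interval is |2443861 − 2434199| = 9662 days.

9662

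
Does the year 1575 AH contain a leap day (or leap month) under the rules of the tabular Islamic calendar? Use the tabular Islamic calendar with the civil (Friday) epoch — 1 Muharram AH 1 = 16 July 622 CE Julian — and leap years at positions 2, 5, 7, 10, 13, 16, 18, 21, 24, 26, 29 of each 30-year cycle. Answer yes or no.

Year 1575 AH is year 15 of its 30-year cycle; leap positions are 2, 5, 7, 10, 13, 16, 18, 21, 24, 26, 29, so it is a common year (354 days).

no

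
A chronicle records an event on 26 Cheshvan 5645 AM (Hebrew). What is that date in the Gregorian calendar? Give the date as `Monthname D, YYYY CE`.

November 14, 1884 CE

Both dates share Julian Day Number 2409495; in the Gregorian calendar that is 14 November 1884 CE.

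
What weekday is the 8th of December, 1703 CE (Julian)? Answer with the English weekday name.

Wednesday

This is JDN 2343420 (19 December 1703 Gregorian).
2343420 ≡ 2 (mod 7); counting from Monday = 0 gives Wednesday.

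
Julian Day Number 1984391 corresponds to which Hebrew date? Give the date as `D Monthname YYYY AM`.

The proleptic Gregorian equivalent of JDN 1984391 is 23 December 720.
In the Hebrew calendar that day is 14 Tevet 4481 AM.

14 Tevet 4481 AM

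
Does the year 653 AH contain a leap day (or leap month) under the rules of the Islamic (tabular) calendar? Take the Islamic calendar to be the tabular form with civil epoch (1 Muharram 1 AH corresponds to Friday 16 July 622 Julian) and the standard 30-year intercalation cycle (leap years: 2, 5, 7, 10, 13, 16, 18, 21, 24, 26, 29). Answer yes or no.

Year 653 AH is year 23 of its 30-year cycle; leap positions are 2, 5, 7, 10, 13, 16, 18, 21, 24, 26, 29, so it is a common year (354 days).

no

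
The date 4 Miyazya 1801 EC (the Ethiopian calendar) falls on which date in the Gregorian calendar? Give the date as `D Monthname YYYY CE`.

11 April 1809 CE

Julian Day Number of the source date = 2381884.
Converting JDN 2381884 to the Gregorian calendar gives 11 April 1809 CE.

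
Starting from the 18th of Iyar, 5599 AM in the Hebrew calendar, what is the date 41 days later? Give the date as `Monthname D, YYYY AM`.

Sivan 30, 5599 AM

Counting 41 days forward from JDN 2392862 reaches JDN 2392903, which is Sivan 30, 5599 AM.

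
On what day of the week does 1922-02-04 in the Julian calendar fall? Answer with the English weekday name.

Equivalently 17 February 1922 Gregorian, JDN 2423103.
Since JDN mod 7 = 4 (0 = Monday), the day is Friday.

Friday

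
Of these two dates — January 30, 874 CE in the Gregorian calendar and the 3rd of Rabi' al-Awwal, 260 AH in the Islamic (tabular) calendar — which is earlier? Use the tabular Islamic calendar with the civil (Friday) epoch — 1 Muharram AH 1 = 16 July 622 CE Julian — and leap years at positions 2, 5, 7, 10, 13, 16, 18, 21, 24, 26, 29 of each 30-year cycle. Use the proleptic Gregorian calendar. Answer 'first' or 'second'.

First date → JDN 2040312; second date → JDN 2040282.
JDN 2040282 < JDN 2040312, so the second date is earlier.

second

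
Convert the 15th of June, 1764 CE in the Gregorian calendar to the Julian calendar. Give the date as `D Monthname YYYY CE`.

4 June 1764 CE

At this point the Julian calendar is 11 days behind the Gregorian.
15 June 1764 Gregorian − 11 days → 4 June 1764 Julian.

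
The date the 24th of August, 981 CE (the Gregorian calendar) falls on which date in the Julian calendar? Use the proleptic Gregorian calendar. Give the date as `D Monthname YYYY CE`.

19 August 981 CE

At this point the Julian calendar is 5 days behind the Gregorian.
24 August 981 Gregorian − 5 days → 19 August 981 Julian.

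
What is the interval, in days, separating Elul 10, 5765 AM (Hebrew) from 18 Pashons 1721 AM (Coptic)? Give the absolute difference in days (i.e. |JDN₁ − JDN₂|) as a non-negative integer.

JDN of the first date = 2453628.
JDN of the second date = 2453517.
|2453517 − 2453628| = 111.

111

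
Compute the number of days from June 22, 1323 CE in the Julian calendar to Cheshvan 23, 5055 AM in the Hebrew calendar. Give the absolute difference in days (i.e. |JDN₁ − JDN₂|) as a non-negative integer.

10447

First date → JDN 2204456; second date → JDN 2194009.
The interval is |2204456 − 2194009| = 10447 days.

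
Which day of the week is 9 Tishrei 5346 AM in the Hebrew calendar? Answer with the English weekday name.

Wednesday

This is JDN 2300244 (2 October 1585 Gregorian).
Since JDN mod 7 = 2 (0 = Monday), the day is Wednesday.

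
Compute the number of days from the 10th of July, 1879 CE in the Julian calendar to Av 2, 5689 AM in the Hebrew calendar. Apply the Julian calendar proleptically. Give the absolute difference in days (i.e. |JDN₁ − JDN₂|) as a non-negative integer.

JDN of the first date = 2407553.
JDN of the second date = 2425832.
|2425832 − 2407553| = 18279.

18279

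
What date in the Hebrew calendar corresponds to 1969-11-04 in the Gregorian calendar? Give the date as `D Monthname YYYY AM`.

23 Cheshvan 5730 AM

Both dates share Julian Day Number 2440530; in the Hebrew calendar that is 23 Cheshvan 5730 AM.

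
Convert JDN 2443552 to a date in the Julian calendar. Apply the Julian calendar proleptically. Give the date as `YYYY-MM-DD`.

JDN 2443552 is 12 February 1978 in the Gregorian calendar.
In the Julian calendar that day is 1978-01-30.

1978-01-30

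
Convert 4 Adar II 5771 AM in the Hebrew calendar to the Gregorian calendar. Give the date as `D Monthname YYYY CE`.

Julian Day Number of the source date = 2455631.
Converting JDN 2455631 to the Gregorian calendar gives 10 March 2011 CE.

10 March 2011 CE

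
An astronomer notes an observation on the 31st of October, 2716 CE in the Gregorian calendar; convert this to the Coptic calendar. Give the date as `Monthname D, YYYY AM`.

Paopi 15, 2433 AM

Julian Day Number of the source date = 2713362.
Converting JDN 2713362 to the Coptic calendar gives 15 Paopi 2433 AM.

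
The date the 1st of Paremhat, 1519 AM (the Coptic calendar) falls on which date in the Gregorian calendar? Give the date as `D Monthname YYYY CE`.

Julian Day Number of the source date = 2379659.
Converting JDN 2379659 to the Gregorian calendar gives 9 March 1803 CE.

9 March 1803 CE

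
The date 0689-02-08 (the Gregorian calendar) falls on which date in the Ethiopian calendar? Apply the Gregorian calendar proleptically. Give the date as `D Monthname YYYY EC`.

Both dates share Julian Day Number 1972751; in the Ethiopian calendar that is 11 Yekatit 681 EC.

11 Yekatit 681 EC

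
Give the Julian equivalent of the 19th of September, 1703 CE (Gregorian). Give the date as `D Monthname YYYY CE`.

The Julian–Gregorian offset here is 11 days (Julian trailing).
19 September 1703 Gregorian − 11 days → 8 September 1703 Julian.

8 September 1703 CE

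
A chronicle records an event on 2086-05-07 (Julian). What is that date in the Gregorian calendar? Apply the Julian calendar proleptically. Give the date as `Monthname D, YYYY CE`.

The Julian–Gregorian offset here is 13 days (Julian trailing).
7 May 2086 Julian + 13 days → 20 May 2086 Gregorian.

May 20, 2086 CE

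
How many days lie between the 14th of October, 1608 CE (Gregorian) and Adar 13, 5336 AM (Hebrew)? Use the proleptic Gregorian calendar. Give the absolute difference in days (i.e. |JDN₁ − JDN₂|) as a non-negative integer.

11922

First date → JDN 2308657; second date → JDN 2296735.
The interval is |2308657 − 2296735| = 11922 days.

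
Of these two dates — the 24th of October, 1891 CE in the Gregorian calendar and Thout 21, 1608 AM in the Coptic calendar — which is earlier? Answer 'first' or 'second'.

second

Converting both to JDN: 2412030 vs 2412007; the smaller is the second.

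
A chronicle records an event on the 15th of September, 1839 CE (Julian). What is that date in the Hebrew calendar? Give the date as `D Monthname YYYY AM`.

19 Tishrei 5600 AM

Both dates share Julian Day Number 2393010; in the Hebrew calendar that is 19 Tishrei 5600 AM.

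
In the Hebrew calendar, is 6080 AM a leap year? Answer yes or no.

yes

Hebrew year 6080 is year 19 of its 19-year Metonic cycle; leap years are at positions 3, 6, 8, 11, 14, 17, 19, so it is a leap year (13 months).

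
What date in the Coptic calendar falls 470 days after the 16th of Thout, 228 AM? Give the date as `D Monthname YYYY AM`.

JDN of the 16th of Thout, 228 AM = 1907957.
1907957 + 470 = 1908427.
JDN 1908427 in the Coptic calendar is 1 Tobi 229 AM.

1 Tobi 229 AM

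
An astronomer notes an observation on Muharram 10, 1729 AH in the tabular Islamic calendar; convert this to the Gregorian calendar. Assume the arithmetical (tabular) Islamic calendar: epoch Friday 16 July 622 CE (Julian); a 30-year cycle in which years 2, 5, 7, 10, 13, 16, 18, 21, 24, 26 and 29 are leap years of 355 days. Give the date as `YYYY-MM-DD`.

Julian Day Number of the source date = 2560795.
Converting JDN 2560795 to the Gregorian calendar gives 12 February 2299 CE.

2299-02-12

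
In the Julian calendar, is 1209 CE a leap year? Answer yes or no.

1209 mod 4 = 1, so it is a common year in the Julian calendar.

no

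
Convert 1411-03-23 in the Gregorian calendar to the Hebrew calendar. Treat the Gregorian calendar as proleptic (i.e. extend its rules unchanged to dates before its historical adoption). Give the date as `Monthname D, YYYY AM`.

Both dates share Julian Day Number 2236498; in the Hebrew calendar that is 18 Adar II 5171 AM.

Adar II 18, 5171 AM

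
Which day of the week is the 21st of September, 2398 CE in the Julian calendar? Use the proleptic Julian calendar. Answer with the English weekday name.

Wednesday

In the Gregorian calendar this is 7 October 2398 (JDN 2597191).
Since JDN mod 7 = 2 (0 = Monday), the day is Wednesday.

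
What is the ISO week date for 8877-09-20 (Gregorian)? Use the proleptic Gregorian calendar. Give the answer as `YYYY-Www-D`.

The weekday is Monday (ISO weekday 1).
That Monday belongs to ISO week 38 of ISO year 8877.

8877-W38-1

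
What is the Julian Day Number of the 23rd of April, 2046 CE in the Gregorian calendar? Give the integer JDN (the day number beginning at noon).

JDN 2451545 is 1 January 2000 CE (Gregorian); the target day is +16914 days from there, so JDN = 2468459.

2468459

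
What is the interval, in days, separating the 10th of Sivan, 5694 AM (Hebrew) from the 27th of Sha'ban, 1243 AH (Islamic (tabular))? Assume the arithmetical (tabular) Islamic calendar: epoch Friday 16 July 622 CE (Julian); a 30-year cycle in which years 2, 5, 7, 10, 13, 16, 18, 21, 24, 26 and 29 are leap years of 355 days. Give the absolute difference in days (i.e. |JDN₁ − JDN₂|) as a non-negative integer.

38786

First date → JDN 2427582; second date → JDN 2388796.
The interval is |2427582 − 2388796| = 38786 days.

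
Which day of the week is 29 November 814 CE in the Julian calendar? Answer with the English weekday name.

Equivalently 3 December 814 Gregorian, JDN 2018704.
JDN 2018704 mod 7 = 2, and JDN 0 was a Monday, so this is a Wednesday.

Wednesday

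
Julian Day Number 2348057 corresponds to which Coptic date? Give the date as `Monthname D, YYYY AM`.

The Gregorian equivalent of JDN 2348057 is 29 August 1716.
In the Coptic calendar that day is Mesori 25, 1432 AM.

Mesori 25, 1432 AM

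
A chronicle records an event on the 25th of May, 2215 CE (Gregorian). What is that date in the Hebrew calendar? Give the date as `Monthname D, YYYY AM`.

Iyar 25, 5975 AM

Both dates share Julian Day Number 2530216; in the Hebrew calendar that is 25 Iyar 5975 AM.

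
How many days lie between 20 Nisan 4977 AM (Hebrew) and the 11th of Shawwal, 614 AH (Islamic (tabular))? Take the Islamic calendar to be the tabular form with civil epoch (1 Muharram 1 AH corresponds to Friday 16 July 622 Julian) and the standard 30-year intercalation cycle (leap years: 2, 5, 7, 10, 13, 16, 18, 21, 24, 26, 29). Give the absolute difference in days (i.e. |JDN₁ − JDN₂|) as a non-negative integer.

287

First date → JDN 2165656; second date → JDN 2165943.
The interval is |2165656 − 2165943| = 287 days.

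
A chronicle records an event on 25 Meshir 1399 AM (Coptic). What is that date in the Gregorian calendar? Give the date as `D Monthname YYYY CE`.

1 March 1683 CE

Julian Day Number of the source date = 2335823.
Converting JDN 2335823 to the Gregorian calendar gives 1 March 1683 CE.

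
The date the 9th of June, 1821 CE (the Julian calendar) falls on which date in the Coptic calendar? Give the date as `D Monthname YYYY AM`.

15 Paoni 1537 AM

The source date corresponds to 21 June 1821 in the Gregorian calendar (JDN 2386338).
That day falls on 15 Paoni 1537 AM in the Coptic calendar.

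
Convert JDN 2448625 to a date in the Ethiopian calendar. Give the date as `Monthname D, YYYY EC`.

JDN 2448625 is 3 January 1992 in the Gregorian calendar.
In the Ethiopian calendar that day is Tahsas 24, 1984 EC.

Tahsas 24, 1984 EC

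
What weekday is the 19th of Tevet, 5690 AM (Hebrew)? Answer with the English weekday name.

Sunday

Equivalently 19 January 1930 Gregorian, JDN 2425996.
JDN 2425996 mod 7 = 6, and JDN 0 was a Monday, so this is a Sunday.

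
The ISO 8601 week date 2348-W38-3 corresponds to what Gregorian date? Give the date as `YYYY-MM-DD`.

ISO week 1 of 2348 is the week containing the first Thursday of 2348.
Week 38, day 3 (Wednesday) lands on 2348-09-15.

2348-09-15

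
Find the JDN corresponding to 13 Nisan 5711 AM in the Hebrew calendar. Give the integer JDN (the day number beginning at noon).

Equivalently 19 April 1951 (Gregorian).
JDN 2400001 is 17 November 1858 CE (Gregorian), MJD 0; the target day is +33755 days from there, so JDN = 2433756.

2433756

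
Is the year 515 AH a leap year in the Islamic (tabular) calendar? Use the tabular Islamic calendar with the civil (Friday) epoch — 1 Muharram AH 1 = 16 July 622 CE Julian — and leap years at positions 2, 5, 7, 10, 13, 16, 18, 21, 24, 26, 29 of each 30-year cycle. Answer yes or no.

yes

Year 515 AH is year 5 of its 30-year cycle; leap positions are 2, 5, 7, 10, 13, 16, 18, 21, 24, 26, 29, so it is a leap year (355 days).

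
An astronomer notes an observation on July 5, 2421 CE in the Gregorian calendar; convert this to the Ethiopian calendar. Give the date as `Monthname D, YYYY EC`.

Sene 25, 2413 EC

Both dates share Julian Day Number 2605498; in the Ethiopian calendar that is 25 Sene 2413 EC.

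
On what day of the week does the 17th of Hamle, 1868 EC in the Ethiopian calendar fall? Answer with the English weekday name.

Sunday

Equivalently 23 July 1876 Gregorian, JDN 2406459.
2406459 ≡ 6 (mod 7); counting from Monday = 0 gives Sunday.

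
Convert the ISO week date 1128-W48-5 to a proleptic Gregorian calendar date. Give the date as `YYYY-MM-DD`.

ISO week 1 of 1128 is the week containing the first Thursday of 1128.
Week 48, day 5 (Friday) lands on 1128-11-30.

1128-11-30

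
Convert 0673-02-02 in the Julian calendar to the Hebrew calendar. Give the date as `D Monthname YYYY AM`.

10 Adar I 4433 AM

Both dates share Julian Day Number 1966904; in the Hebrew calendar that is 10 Adar I 4433 AM.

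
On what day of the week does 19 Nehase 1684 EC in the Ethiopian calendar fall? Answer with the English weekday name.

Friday

This is JDN 2339285 (22 August 1692 Gregorian).
2339285 ≡ 4 (mod 7); counting from Monday = 0 gives Friday.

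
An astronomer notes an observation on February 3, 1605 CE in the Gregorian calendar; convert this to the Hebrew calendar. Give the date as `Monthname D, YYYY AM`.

Shevat 15, 5365 AM

Both dates share Julian Day Number 2307308; in the Hebrew calendar that is 15 Shevat 5365 AM.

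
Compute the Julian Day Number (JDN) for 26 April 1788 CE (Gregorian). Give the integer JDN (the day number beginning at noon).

JDN 2451545 is 1 January 2000 CE (Gregorian); the target day is −77315 days from there, so JDN = 2374230.

2374230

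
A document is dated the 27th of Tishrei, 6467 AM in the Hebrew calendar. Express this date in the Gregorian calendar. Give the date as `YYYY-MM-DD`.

2706-10-27

Both dates share Julian Day Number 2709705; in the Gregorian calendar that is 27 October 2706 CE.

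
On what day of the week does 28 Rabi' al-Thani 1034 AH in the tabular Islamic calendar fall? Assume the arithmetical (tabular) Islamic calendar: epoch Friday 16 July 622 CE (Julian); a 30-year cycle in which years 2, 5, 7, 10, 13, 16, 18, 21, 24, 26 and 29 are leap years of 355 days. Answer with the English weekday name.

Friday

In the Gregorian calendar this is 7 February 1625 (JDN 2314617).
JDN 2314617 mod 7 = 4, and JDN 0 was a Monday, so this is a Friday.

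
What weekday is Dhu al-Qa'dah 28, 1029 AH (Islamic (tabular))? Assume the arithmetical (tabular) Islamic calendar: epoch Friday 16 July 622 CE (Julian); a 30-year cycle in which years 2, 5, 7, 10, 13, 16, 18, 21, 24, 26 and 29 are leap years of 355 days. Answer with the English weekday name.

Sunday

This is JDN 2313051 (25 October 1620 Gregorian).
2313051 ≡ 6 (mod 7); counting from Monday = 0 gives Sunday.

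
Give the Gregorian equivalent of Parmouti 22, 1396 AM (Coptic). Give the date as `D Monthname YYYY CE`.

27 April 1680 CE

Both dates share Julian Day Number 2334785; in the Gregorian calendar that is 27 April 1680 CE.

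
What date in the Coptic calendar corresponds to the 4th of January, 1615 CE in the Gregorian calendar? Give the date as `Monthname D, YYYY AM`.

Koiak 29, 1331 AM

Julian Day Number of the source date = 2310930.
Converting JDN 2310930 to the Coptic calendar gives 29 Koiak 1331 AM.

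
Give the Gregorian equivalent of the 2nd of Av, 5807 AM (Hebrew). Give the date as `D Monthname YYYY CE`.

Both dates share Julian Day Number 2468917; in the Gregorian calendar that is 25 July 2047 CE.

25 July 2047 CE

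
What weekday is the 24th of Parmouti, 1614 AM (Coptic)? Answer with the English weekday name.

This is JDN 2414411 (1 May 1898 Gregorian).
JDN 2414411 mod 7 = 6, and JDN 0 was a Monday, so this is a Sunday.

Sunday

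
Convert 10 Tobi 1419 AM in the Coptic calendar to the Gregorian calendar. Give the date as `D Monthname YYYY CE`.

16 January 1703 CE

Both dates share Julian Day Number 2343083; in the Gregorian calendar that is 16 January 1703 CE.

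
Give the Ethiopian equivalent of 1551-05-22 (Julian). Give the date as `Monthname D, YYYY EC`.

Both dates share Julian Day Number 2287702; in the Ethiopian calendar that is 27 Ginbot 1543 EC.

Ginbot 27, 1543 EC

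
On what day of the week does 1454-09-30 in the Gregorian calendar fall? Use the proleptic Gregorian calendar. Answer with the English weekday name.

Since JDN mod 7 = 5 (0 = Monday), the day is Saturday.

Saturday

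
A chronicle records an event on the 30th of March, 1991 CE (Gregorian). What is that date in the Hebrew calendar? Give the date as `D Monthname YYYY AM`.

15 Nisan 5751 AM

Both dates share Julian Day Number 2448346; in the Hebrew calendar that is 15 Nisan 5751 AM.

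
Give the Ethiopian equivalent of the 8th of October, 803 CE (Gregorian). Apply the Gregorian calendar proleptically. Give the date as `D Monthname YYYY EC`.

Julian Day Number of the source date = 2014630.
Converting JDN 2014630 to the Ethiopian calendar gives 6 Tikimt 796 EC.

6 Tikimt 796 EC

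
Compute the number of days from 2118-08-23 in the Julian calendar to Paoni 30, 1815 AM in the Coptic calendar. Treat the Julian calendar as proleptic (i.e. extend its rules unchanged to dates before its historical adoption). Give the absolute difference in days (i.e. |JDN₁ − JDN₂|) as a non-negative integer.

7000

JDN of the first date = 2494892.
JDN of the second date = 2487892.
|2487892 − 2494892| = 7000.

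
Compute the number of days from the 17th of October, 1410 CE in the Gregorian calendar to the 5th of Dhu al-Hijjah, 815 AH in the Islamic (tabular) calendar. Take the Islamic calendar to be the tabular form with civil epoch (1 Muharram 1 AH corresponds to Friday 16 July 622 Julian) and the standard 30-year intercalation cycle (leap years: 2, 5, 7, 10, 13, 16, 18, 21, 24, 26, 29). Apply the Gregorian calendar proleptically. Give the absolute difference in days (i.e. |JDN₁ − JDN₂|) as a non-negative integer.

882

JDN of the first date = 2236341.
JDN of the second date = 2237223.
|2237223 − 2236341| = 882.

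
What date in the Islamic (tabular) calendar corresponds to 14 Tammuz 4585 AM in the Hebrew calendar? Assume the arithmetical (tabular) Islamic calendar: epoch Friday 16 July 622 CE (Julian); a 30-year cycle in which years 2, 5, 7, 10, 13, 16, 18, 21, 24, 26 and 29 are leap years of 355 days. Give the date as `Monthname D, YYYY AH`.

Rabi' al-Awwal 12, 210 AH

Julian Day Number of the source date = 2022573.
Converting JDN 2022573 to the tabular Islamic calendar gives 12 Rabi' al-Awwal 210 AH.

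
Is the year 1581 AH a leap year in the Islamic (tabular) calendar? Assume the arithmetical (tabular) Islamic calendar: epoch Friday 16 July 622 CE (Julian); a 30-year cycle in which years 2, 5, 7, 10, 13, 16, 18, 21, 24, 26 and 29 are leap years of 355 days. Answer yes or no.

yes

Year 1581 AH is year 21 of its 30-year cycle; leap positions are 2, 5, 7, 10, 13, 16, 18, 21, 24, 26, 29, so it is a leap year (355 days).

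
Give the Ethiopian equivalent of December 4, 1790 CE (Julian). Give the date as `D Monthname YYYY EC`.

Julian Day Number of the source date = 2375193.
Converting JDN 2375193 to the Ethiopian calendar gives 8 Tahsas 1783 EC.

8 Tahsas 1783 EC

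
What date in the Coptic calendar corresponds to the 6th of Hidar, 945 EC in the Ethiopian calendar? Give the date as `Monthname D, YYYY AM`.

Julian Day Number of the source date = 2069082.
Converting JDN 2069082 to the Coptic calendar gives 6 Hathor 669 AM.

Hathor 6, 669 AM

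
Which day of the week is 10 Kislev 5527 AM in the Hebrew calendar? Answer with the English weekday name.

Equivalently 12 November 1766 Gregorian, JDN 2366394.
2366394 ≡ 2 (mod 7); counting from Monday = 0 gives Wednesday.

Wednesday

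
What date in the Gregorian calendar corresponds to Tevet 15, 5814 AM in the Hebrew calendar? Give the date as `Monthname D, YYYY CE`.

December 26, 2053 CE

Julian Day Number of the source date = 2471263.
Converting JDN 2471263 to the Gregorian calendar gives 26 December 2053 CE.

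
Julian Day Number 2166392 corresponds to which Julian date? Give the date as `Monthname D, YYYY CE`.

April 5, 1219 CE

JDN 2166392 is 12 April 1219 in the proleptic Gregorian calendar.
In the Julian calendar that day is April 5, 1219 CE.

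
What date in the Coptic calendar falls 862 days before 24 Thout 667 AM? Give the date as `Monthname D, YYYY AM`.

The starting date is JDN 2068309; 2068309 − 862 = 2067447.
JDN 2067447 corresponds to Pashons 17, 664 AM.

Pashons 17, 664 AM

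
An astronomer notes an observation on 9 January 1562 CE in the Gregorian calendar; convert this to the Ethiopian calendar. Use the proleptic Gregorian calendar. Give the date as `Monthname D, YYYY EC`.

Tir 4, 1554 EC

Both dates share Julian Day Number 2291577; in the Ethiopian calendar that is 4 Tir 1554 EC.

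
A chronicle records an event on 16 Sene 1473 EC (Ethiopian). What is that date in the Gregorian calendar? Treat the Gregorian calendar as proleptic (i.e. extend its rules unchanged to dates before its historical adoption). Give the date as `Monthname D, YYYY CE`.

June 19, 1481 CE

Both dates share Julian Day Number 2262154; in the Gregorian calendar that is 19 June 1481 CE.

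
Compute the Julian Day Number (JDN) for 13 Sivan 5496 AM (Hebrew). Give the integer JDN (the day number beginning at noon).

Equivalently 23 May 1736 (Gregorian).
JDN 2299161 is 15 October 1582 CE (Gregorian); the target day is +56103 days from there, so JDN = 2355264.

2355264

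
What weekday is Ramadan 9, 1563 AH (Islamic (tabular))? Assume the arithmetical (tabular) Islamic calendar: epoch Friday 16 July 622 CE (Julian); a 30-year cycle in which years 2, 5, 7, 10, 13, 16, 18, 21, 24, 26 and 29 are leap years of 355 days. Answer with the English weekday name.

Sunday

This is JDN 2502205 (14 September 2138 Gregorian).
2502205 ≡ 6 (mod 7); counting from Monday = 0 gives Sunday.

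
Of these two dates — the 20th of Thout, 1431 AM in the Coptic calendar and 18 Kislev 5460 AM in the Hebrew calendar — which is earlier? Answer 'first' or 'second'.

Converting both to JDN: 2347356 vs 2341951; the smaller is the second.

second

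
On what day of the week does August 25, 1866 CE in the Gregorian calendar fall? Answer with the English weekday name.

Saturday

2402839 ≡ 5 (mod 7); counting from Monday = 0 gives Saturday.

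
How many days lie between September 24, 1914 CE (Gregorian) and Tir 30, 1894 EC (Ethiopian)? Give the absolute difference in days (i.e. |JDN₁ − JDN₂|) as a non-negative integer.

4612

First date → JDN 2420400; second date → JDN 2415788.
The interval is |2420400 − 2415788| = 4612 days.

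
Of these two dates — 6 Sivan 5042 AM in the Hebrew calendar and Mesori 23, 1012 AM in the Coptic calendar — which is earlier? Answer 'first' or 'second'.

first

First date → JDN 2189443; second date → JDN 2194650.
JDN 2189443 < JDN 2194650, so the first date is earlier.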